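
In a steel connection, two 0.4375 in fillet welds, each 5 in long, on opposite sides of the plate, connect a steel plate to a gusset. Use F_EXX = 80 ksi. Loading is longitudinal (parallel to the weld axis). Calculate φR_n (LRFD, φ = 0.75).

Effective throat t_e = 0.707 × 0.4375 = 0.3093 in.
Total length L = 10 in; A_we = 0.3093 × 10 = 3.093 in².
F_nw = 0.6 F_EXX = 0.6 × 80 = 48 ksi.
φR_n = 0.75 × 48 × 3.093 = 111.4 kips.

φR_n ≈ 111 kips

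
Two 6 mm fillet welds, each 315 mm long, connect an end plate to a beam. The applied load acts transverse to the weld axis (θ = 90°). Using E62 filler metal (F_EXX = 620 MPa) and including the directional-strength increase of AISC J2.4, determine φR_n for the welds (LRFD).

t_e = 0.707 × 6 = 4.242 mm; A_we = 4.242 × 630 = 2672 mm².
Directional factor: 1.0 + 0.5 sin^1.5(90°) = 1.5.
F_nw = 0.6 × 620 × 1.5 = 558 MPa.
φR_n = 0.75 × 558 × 2672 × 10⁻³ = 1118 kN.

φR_n ≈ 1120 kN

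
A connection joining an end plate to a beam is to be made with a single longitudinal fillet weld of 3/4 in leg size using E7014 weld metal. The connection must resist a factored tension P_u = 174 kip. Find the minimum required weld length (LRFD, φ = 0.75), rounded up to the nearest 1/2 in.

E70XX → F_EXX = 70 ksi.
Throat t_e = 0.707 × 0.75 = 0.5302 in.
φr_n = 0.75 × 0.6 × 70 × 0.5302 = 16.7 kip/in.
L_req = P_u / φr_n = 174 / 16.7 = 10.42 in total.
Round up → use L = 10.5 in.

L = 10.5 in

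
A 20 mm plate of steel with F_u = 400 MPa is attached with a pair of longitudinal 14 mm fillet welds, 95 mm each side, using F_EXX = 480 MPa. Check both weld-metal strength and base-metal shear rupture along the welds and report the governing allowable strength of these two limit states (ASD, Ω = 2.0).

t_e = 0.707 × 14 = 9.898 mm; L = 190 mm.
Weld metal: R_n/Ω = (1/2.0) × 0.6 × 480 × 9.898 × 190 × 10⁻³ = 270.8 kN.
Base metal (shear rupture): R_n/Ω = (1/2.0) × 0.6 × 400 × 20 × 190 × 10⁻³ = 456 kN.
Governing: weld metal.

R_n/Ω ≈ 271 kN (weld metal governs)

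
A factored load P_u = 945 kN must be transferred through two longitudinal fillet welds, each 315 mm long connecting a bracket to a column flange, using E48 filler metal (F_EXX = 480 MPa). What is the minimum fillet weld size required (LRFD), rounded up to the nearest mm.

w = 10 mm

Total weld length L = 630 mm.
Required throat t_e = P_u / (φ × 0.6 F_EXX × L) = 945 / (0.75 × 0.6 × 480 × 630 × 10⁻³) = 6.944 mm.
Required leg w = t_e / 0.707 = 9.822 mm → use 10 mm.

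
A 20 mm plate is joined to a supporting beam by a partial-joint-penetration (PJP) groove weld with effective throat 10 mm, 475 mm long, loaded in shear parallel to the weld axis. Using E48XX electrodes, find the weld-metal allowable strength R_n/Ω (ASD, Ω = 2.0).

E48XX → F_EXX = 480 MPa.
Effective throat (given) t_e = 10 mm.
A_we = 10 × 475 = 4750 mm².
F_nw = 0.6 F_EXX = 288 MPa.
R_n/Ω = (288 × 4750) / 2.0 × 10⁻³ = 684 kN.

R_n/Ω ≈ 684 kN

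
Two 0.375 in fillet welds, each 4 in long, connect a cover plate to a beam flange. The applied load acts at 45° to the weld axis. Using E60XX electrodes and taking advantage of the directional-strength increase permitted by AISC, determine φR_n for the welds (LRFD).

φR_n ≈ 74.3 kip

E60XX → F_EXX = 60 ksi.
t_e = 0.707 × 0.375 = 0.2651 in; A_we = 0.2651 × 8 = 2.121 in².
Directional factor: 1.0 + 0.5 sin^1.5(45°) = 1.297.
F_nw = 0.6 × 60 × 1.297 = 46.7 ksi.
φR_n = 0.75 × 46.7 × 2.121 = 74.29 kip.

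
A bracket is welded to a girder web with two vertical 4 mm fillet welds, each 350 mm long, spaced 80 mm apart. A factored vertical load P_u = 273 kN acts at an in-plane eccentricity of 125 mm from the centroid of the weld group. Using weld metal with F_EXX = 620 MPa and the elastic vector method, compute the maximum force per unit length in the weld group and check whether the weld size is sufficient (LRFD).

Total weld length L_w = 700 mm. Treat welds as unit-width lines.
Polar moment about centroid: J = 2[d³/12 + d(b/2)²] = 2[350³/12 + 350×40²] = 8266000 mm³.
Direct shear f_v = P/L_w = 273×10³ / 700 = 390 N/mm (vertical).
Torsion M = P·e = 273×10³ × 125 = 34125000 N·mm.
Critical point at (x, y) = (40, 175) from centroid. f_tx = M·y/J = 722.5 N/mm; f_ty = M·x/J = 165.1 N/mm.
Resultant f_max = √[f_tx² + (f_v + f_ty)²] = √[722.5² + (390 + 165.1)²] = 911.1 N/mm.
Capacity per unit length: φr_n = 0.75 × 0.6 × 620 × (0.707 × 4) = 789 N/mm.
911.1 > 789 → NOT adequate.

f_max ≈ 911 N/mm; NOT adequate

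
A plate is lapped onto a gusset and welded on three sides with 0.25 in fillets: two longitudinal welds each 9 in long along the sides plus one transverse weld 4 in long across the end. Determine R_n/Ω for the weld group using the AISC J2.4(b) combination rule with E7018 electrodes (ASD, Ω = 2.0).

R_n/Ω ≈ 81.7 kips

E70XX → F_EXX = 70 ksi.
t_e = 0.707 × 0.25 = 0.1767 in.
R_nwl = 0.6 × 70 × 0.1767 × 18 = 133.6 kips (longitudinal, 2 welds).
R_nwt = 0.6 × 70 × 0.1767 × 4 = 29.69 kips (transverse, base value).
(i) R_nwl + R_nwt = 163.3 kips; (ii) 0.85 R_nwl + 1.5 R_nwt = 158.1 kips.
R_n = max = 163.3 kips [governs: (i)]; R_n/Ω = 81.66 kips.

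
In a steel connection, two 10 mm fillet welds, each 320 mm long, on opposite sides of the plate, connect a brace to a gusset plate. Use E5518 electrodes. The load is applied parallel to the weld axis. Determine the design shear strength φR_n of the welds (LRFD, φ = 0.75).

φR_n ≈ 1120 kN

E55XX → F_EXX = 550 MPa.
Effective throat t_e = 0.707 × 10 = 7.07 mm.
Total length L = 640 mm; A_we = 7.07 × 640 = 4525 mm².
F_nw = 0.6 F_EXX = 0.6 × 550 = 330 MPa.
φR_n = 0.75 × 330 × 4525 × 10⁻³ = 1120 kN.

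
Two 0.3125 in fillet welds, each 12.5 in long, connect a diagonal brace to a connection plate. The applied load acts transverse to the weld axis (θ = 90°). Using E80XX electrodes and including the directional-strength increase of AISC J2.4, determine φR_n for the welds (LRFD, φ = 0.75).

φR_n ≈ 298 kip

E80XX → F_EXX = 80 ksi.
t_e = 0.707 × 0.3125 = 0.2209 in; A_we = 0.2209 × 25 = 5.523 in².
Directional factor: 1.0 + 0.5 sin^1.5(90°) = 1.5.
F_nw = 0.6 × 80 × 1.5 = 72 ksi.
φR_n = 0.75 × 72 × 5.523 = 298.3 kip.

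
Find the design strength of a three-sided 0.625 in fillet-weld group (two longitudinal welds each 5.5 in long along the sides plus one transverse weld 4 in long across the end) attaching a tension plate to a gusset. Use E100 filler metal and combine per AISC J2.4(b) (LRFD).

E100XX → F_EXX = 100 ksi.
t_e = 0.707 × 0.625 = 0.4419 in.
R_nwl = 0.6 × 100 × 0.4419 × 11 = 291.6 kips (longitudinal, 2 welds).
R_nwt = 0.6 × 100 × 0.4419 × 4 = 106 kips (transverse, base value).
(i) R_nwl + R_nwt = 397.7 kips; (ii) 0.85 R_nwl + 1.5 R_nwt = 407 kips.
R_n = max = 407 kips [governs: (ii)]; φR_n = 305.2 kips.

φR_n ≈ 305 kips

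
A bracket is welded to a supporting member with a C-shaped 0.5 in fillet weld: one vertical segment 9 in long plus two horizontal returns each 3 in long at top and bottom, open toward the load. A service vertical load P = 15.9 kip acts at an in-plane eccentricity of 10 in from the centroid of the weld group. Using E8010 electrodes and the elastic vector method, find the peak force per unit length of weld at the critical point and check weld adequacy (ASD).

E80XX → F_EXX = 80 ksi.
Total weld length L_w = 15 in. Treat welds as unit-width lines.
Centroid: x̄ = 2×3×1.5 / 15 = 0.6 in from the vertical weld.
Polar moment about centroid: J = I_x + I_y = [9³/12 + 2×3×4.5²] + [9×0.6² + 2(3³/12 + 3×0.9²)] = 194.8 in³.
Direct shear f_v = P/L_w = 15.9 / 15 = 1.06 kip/in (vertical).
Torsion M = P·e = 15.9 × 10 = 159 kip·in.
Critical point at (x, y) = (2.4, 4.5) from centroid. f_tx = M·y/J = 3.672 kip/in; f_ty = M·x/J = 1.958 kip/in.
Resultant f_max = √[f_tx² + (f_v + f_ty)²] = √[3.672² + (1.06 + 1.958)²] = 4.753 kip/in.
Capacity per unit length: r_n/Ω = (1/2.0) × 0.6 × 80 × (0.707 × 0.5) = 8.484 kip/in.
4.753 ≤ 8.484 → adequate.

f_max ≈ 4.75 kip/in; adequate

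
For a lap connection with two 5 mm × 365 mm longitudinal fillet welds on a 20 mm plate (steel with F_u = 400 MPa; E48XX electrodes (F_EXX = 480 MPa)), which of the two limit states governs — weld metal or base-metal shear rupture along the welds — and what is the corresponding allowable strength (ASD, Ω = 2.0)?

R_n/Ω ≈ 372 kN (weld metal governs)

t_e = 0.707 × 5 = 3.535 mm; L = 730 mm.
Weld metal: R_n/Ω = (1/2.0) × 0.6 × 480 × 3.535 × 730 × 10⁻³ = 371.6 kN.
Base metal (shear rupture): R_n/Ω = (1/2.0) × 0.6 × 400 × 20 × 730 × 10⁻³ = 1752 kN.
Governing: weld metal.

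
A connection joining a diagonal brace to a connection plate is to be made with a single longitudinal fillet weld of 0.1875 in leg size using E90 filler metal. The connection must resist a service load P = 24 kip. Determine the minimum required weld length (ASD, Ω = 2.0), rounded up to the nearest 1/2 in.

E90XX → F_EXX = 90 ksi.
Throat t_e = 0.707 × 0.1875 = 0.1326 in.
r_n/Ω = (0.6 × 90 × 0.1326) / 2.0 = 3.579 kip/in.
L_req = P / (r_n/Ω) = 24 / 3.579 = 6.705 in total.
Round up → use L = 7 in.

L = 7 in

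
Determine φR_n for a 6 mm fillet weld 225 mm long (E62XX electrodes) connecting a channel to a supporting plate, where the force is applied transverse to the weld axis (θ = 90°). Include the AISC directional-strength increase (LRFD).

E62XX → F_EXX = 620 MPa.
t_e = 0.707 × 6 = 4.242 mm; A_we = 4.242 × 225 = 954.5 mm².
Directional factor: 1.0 + 0.5 sin^1.5(90°) = 1.5.
F_nw = 0.6 × 620 × 1.5 = 558 MPa.
φR_n = 0.75 × 558 × 954.5 × 10⁻³ = 399.4 kN.

φR_n ≈ 399 kN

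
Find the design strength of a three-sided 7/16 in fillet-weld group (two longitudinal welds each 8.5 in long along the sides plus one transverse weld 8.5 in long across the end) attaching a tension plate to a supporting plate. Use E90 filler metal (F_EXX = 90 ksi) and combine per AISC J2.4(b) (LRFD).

φR_n ≈ 341 kip

t_e = 0.707 × 0.4375 = 0.3093 in.
R_nwl = 0.6 × 90 × 0.3093 × 17 = 283.9 kip (longitudinal, 2 welds).
R_nwt = 0.6 × 90 × 0.3093 × 8.5 = 142 kip (transverse, base value).
(i) R_nwl + R_nwt = 425.9 kip; (ii) 0.85 R_nwl + 1.5 R_nwt = 454.3 kip.
R_n = max = 454.3 kip [governs: (ii)]; φR_n = 340.7 kip.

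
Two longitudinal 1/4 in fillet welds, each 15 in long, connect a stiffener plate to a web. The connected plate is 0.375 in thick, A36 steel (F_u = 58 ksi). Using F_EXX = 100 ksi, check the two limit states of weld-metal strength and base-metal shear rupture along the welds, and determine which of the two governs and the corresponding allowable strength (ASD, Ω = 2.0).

t_e = 0.707 × 0.25 = 0.1767 in; L = 30 in.
Weld metal: R_n/Ω = (1/2.0) × 0.6 × 100 × 0.1767 × 30 = 159.1 kip.
Base metal (shear rupture): R_n/Ω = (1/2.0) × 0.6 × 58 × 0.375 × 30 = 195.7 kip.
Governing: weld metal.

R_n/Ω ≈ 159 kip (weld metal governs)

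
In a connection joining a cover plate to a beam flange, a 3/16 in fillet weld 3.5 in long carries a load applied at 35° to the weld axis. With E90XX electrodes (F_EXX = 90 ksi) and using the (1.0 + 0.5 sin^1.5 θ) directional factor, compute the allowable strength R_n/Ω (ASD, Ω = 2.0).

t_e = 0.707 × 0.1875 = 0.1326 in; A_we = 0.1326 × 3.5 = 0.464 in².
Directional factor: 1.0 + 0.5 sin^1.5(35°) = 1.217.
F_nw = 0.6 × 90 × 1.217 = 65.73 ksi.
R_n/Ω = (65.73 × 0.464) / 2.0 = 15.25 kips.

R_n/Ω ≈ 15.2 kips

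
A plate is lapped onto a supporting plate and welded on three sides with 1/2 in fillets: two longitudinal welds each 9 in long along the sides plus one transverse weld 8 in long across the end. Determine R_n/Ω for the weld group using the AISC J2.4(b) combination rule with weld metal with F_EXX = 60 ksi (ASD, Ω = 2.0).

R_n/Ω ≈ 174 kips

t_e = 0.707 × 0.5 = 0.3535 in.
R_nwl = 0.6 × 60 × 0.3535 × 18 = 229.1 kips (longitudinal, 2 welds).
R_nwt = 0.6 × 60 × 0.3535 × 8 = 101.8 kips (transverse, base value).
(i) R_nwl + R_nwt = 330.9 kips; (ii) 0.85 R_nwl + 1.5 R_nwt = 347.4 kips.
R_n = max = 347.4 kips [governs: (ii)]; R_n/Ω = 173.7 kips.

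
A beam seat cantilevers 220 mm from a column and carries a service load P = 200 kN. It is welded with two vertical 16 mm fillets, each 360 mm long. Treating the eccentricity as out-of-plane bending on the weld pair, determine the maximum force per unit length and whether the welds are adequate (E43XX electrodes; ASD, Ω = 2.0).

f_max ≈ 1060 N/mm; adequate

E43XX → F_EXX = 430 MPa.
L_w = 2 × 360 = 720 mm; section modulus (unit throat) S = 2 × L²/6 = 43200 mm².
Direct shear f_v = P/L_w = 200×10³/720 = 277.8 N/mm.
Moment M = P × e = 200×10³ × 220 = 44000000 N·mm; bending f_b = M/S = 1019 N/mm.
f_max = √(f_v² + f_b²) = √(277.8² + 1019²) = 1056 N/mm.
r_n/Ω = (1/2.0) × 0.6 × 430 × (0.707 × 16) = 1459 N/mm → adequate.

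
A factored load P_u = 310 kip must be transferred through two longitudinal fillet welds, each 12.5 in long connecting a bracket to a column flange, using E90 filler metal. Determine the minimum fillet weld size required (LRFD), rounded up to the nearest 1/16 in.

w = 7/16 in

E90XX → F_EXX = 90 ksi.
Total weld length L = 25 in.
Required throat t_e = P_u / (φ × 0.6 F_EXX × L) = 310 / (0.75 × 0.6 × 90 × 25) = 0.3062 in.
Required leg w = t_e / 0.707 = 0.4331 in → use 7/16 in.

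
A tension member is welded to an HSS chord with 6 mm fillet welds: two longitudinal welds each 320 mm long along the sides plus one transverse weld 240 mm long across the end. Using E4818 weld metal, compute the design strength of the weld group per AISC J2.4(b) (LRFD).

φR_n ≈ 828 kN

E48XX → F_EXX = 480 MPa.
t_e = 0.707 × 6 = 4.242 mm.
R_nwl = 0.6 × 480 × 4.242 × 640 × 10⁻³ = 781.9 kN (longitudinal, 2 welds).
R_nwt = 0.6 × 480 × 4.242 × 240 × 10⁻³ = 293.2 kN (transverse, base value).
(i) R_nwl + R_nwt = 1075 kN; (ii) 0.85 R_nwl + 1.5 R_nwt = 1104 kN.
R_n = max = 1104 kN [governs: (ii)]; φR_n = 828.3 kN.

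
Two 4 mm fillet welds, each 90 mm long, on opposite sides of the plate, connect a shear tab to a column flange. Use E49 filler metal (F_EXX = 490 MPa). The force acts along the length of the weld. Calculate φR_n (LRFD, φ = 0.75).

Effective throat t_e = 0.707 × 4 = 2.828 mm.
Total length L = 180 mm; A_we = 2.828 × 180 = 509 mm².
F_nw = 0.6 F_EXX = 0.6 × 490 = 294 MPa.
φR_n = 0.75 × 294 × 509 × 10⁻³ = 112.2 kN.

φR_n ≈ 112 kN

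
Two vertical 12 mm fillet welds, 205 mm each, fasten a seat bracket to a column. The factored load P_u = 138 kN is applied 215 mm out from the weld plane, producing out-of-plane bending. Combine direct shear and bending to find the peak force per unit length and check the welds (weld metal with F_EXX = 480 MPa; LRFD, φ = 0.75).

f_max ≈ 2140 N/mm; NOT adequate

L_w = 2 × 205 = 410 mm; section modulus (unit throat) S = 2 × L²/6 = 14010 mm².
Direct shear f_v = P/L_w = 138×10³/410 = 336.6 N/mm.
Moment M = P × e = 138×10³ × 215 = 29670000 N·mm; bending f_b = M/S = 2118 N/mm.
f_max = √(f_v² + f_b²) = √(336.6² + 2118²) = 2145 N/mm.
φr_n = 0.75 × 0.6 × 480 × (0.707 × 12) = 1833 N/mm → NOT adequate.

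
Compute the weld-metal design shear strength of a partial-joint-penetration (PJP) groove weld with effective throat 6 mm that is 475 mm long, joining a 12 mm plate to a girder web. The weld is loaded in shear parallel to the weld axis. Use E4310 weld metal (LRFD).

E43XX → F_EXX = 430 MPa.
Effective throat (given) t_e = 6 mm.
A_we = 6 × 475 = 2850 mm².
F_nw = 0.6 F_EXX = 258 MPa.
φR_n = 0.75 × 258 × 2850 × 10⁻³ = 551.5 kN.

φR_n ≈ 551 kN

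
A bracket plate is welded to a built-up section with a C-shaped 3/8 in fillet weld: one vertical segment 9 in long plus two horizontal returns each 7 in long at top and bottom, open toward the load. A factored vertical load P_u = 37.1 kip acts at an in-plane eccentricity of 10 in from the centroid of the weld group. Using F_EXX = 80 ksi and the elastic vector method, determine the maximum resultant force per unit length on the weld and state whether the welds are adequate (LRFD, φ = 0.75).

f_max ≈ 6.53 kip/in; adequate

Total weld length L_w = 23 in. Treat welds as unit-width lines.
Centroid: x̄ = 2×7×3.5 / 23 = 2.13 in from the vertical weld.
Polar moment about centroid: J = I_x + I_y = [9³/12 + 2×7×4.5²] + [9×2.13² + 2(7³/12 + 7×1.37²)] = 468.5 in³.
Direct shear f_v = P/L_w = 37.1 / 23 = 1.613 kip/in (vertical).
Torsion M = P·e = 37.1 × 10 = 371 kip·in.
Critical point at (x, y) = (4.87, 4.5) from centroid. f_tx = M·y/J = 3.563 kip/in; f_ty = M·x/J = 3.856 kip/in.
Resultant f_max = √[f_tx² + (f_v + f_ty)²] = √[3.563² + (1.613 + 3.856)²] = 6.527 kip/in.
Capacity per unit length: φr_n = 0.75 × 0.6 × 80 × (0.707 × 0.375) = 9.544 kip/in.
6.527 ≤ 9.544 → adequate.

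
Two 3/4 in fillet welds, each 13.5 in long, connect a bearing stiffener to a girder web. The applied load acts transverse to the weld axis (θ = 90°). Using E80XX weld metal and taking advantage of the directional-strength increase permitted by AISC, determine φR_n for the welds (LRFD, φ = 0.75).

φR_n ≈ 773 kips

E80XX → F_EXX = 80 ksi.
t_e = 0.707 × 0.75 = 0.5302 in; A_we = 0.5302 × 27 = 14.32 in².
Directional factor: 1.0 + 0.5 sin^1.5(90°) = 1.5.
F_nw = 0.6 × 80 × 1.5 = 72 ksi.
φR_n = 0.75 × 72 × 14.32 = 773.1 kips.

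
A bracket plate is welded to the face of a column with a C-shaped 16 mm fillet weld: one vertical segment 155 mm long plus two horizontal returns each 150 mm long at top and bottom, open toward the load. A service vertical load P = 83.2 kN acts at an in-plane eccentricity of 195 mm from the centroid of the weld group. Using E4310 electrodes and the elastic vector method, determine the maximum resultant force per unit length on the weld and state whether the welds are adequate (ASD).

E43XX → F_EXX = 430 MPa.
Total weld length L_w = 455 mm. Treat welds as unit-width lines.
Centroid: x̄ = 2×150×75 / 455 = 49.45 mm from the vertical weld.
Polar moment about centroid: J = I_x + I_y = [155³/12 + 2×150×77.5²] + [155×49.45² + 2(150³/12 + 150×25.55²)] = 3250000 mm³.
Direct shear f_v = P/L_w = 83.2×10³ / 455 = 182.9 N/mm (vertical).
Torsion M = P·e = 83.2×10³ × 195 = 16224000 N·mm.
Critical point at (x, y) = (100.5, 77.5) from centroid. f_tx = M·y/J = 386.9 N/mm; f_ty = M·x/J = 502 N/mm.
Resultant f_max = √[f_tx² + (f_v + f_ty)²] = √[386.9² + (182.9 + 502)²] = 786.6 N/mm.
Capacity per unit length: r_n/Ω = (1/2.0) × 0.6 × 430 × (0.707 × 16) = 1459 N/mm.
786.6 ≤ 1459 → adequate.

f_max ≈ 787 N/mm; adequate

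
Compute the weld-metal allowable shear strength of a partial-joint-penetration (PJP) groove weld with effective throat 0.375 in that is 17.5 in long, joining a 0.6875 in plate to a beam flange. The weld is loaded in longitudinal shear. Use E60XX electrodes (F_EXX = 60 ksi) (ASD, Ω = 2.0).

Effective throat (given) t_e = 0.375 in.
A_we = 0.375 × 17.5 = 6.562 in².
F_nw = 0.6 F_EXX = 36 ksi.
R_n/Ω = (36 × 6.562) / 2.0 = 118.1 kip.

R_n/Ω ≈ 118 kip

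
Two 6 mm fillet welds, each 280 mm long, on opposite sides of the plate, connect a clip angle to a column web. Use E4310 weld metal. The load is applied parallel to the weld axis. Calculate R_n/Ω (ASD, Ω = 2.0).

R_n/Ω ≈ 306 kN

E43XX → F_EXX = 430 MPa.
Effective throat t_e = 0.707 × 6 = 4.242 mm.
Total length L = 560 mm; A_we = 4.242 × 560 = 2376 mm².
F_nw = 0.6 F_EXX = 0.6 × 430 = 258 MPa.
R_n = 258 × 2376 × 10⁻³ = 612.9 kN; R_n/Ω = 612.9/2.0 = 306.4 kN.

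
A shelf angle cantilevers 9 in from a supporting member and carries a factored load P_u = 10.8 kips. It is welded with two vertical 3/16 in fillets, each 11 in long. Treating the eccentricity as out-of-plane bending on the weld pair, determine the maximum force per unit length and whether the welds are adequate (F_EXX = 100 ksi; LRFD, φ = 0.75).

f_max ≈ 2.46 kip/in; adequate

L_w = 2 × 11 = 22 in; section modulus (unit throat) S = 2 × L²/6 = 40.33 in².
Direct shear f_v = P/L_w = 10.8/22 = 0.4909 kip/in.
Moment M = P × e = 10.8 × 9 = 97.2 kip·in; bending f_b = M/S = 2.41 kip/in.
f_max = √(f_v² + f_b²) = √(0.4909² + 2.41²) = 2.459 kip/in.
φr_n = 0.75 × 0.6 × 100 × (0.707 × 0.1875) = 5.965 kip/in → adequate.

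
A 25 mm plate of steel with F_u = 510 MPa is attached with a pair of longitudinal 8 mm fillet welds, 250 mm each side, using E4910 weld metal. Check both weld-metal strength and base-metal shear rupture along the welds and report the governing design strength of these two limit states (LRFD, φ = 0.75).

φR_n ≈ 624 kN (weld metal governs)

E49XX → F_EXX = 490 MPa.
t_e = 0.707 × 8 = 5.656 mm; L = 500 mm.
Weld metal: φR_n = 0.75 × 0.6 × 490 × 5.656 × 500 × 10⁻³ = 623.6 kN.
Base metal (shear rupture): φR_n = 0.75 × 0.6 × 510 × 25 × 500 × 10⁻³ = 2869 kN.
Governing: weld metal.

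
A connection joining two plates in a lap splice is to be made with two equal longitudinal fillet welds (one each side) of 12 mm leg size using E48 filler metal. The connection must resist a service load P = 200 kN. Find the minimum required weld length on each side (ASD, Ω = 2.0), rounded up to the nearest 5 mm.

L = 85 mm on each side

E48XX → F_EXX = 480 MPa.
Throat t_e = 0.707 × 12 = 8.484 mm.
r_n/Ω = (0.6 × 480 × 8.484) / 2.0 = 1222 N/mm = 1.222 kN/mm.
L_req = P / (r_n/Ω) = 200 / 1.222 = 163.7 mm total.
Per side: 163.7 / 2 = 81.85 mm.
Round up → use L = 85 mm on each side.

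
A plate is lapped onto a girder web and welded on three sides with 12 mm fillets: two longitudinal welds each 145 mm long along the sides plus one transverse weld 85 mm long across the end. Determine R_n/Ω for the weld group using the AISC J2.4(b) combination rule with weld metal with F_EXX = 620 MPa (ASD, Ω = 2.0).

t_e = 0.707 × 12 = 8.484 mm.
R_nwl = 0.6 × 620 × 8.484 × 290 × 10⁻³ = 915.3 kN (longitudinal, 2 welds).
R_nwt = 0.6 × 620 × 8.484 × 85 × 10⁻³ = 268.3 kN (transverse, base value).
(i) R_nwl + R_nwt = 1184 kN; (ii) 0.85 R_nwl + 1.5 R_nwt = 1180 kN.
R_n = max = 1184 kN [governs: (i)]; R_n/Ω = 591.8 kN.

R_n/Ω ≈ 592 kN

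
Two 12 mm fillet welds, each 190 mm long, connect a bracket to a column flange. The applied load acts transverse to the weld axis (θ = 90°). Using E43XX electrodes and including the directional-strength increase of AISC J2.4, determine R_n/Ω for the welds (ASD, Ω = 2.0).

R_n/Ω ≈ 624 kN

E43XX → F_EXX = 430 MPa.
t_e = 0.707 × 12 = 8.484 mm; A_we = 8.484 × 380 = 3224 mm².
Directional factor: 1.0 + 0.5 sin^1.5(90°) = 1.5.
F_nw = 0.6 × 430 × 1.5 = 387 MPa.
R_n/Ω = (387 × 3224) / 2.0 × 10⁻³ = 623.8 kN.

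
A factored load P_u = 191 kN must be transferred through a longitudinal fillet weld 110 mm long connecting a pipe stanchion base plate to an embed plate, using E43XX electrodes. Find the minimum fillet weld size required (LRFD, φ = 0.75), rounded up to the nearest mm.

E43XX → F_EXX = 430 MPa.
Total weld length L = 110 mm.
Required throat t_e = P_u / (φ × 0.6 F_EXX × L) = 191 / (0.75 × 0.6 × 430 × 110 × 10⁻³) = 8.973 mm.
Required leg w = t_e / 0.707 = 12.69 mm → use 13 mm.

w = 13 mm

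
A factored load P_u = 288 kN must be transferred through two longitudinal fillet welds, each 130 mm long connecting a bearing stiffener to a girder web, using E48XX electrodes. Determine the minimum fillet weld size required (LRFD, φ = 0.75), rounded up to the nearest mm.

w = 8 mm

E48XX → F_EXX = 480 MPa.
Total weld length L = 260 mm.
Required throat t_e = P_u / (φ × 0.6 F_EXX × L) = 288 / (0.75 × 0.6 × 480 × 260 × 10⁻³) = 5.128 mm.
Required leg w = t_e / 0.707 = 7.253 mm → use 8 mm.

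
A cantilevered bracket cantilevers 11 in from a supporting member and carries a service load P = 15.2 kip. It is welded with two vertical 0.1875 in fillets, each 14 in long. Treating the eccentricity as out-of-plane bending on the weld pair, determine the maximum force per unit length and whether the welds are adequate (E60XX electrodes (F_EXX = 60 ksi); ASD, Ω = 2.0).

f_max ≈ 2.62 kip/in; NOT adequate

L_w = 2 × 14 = 28 in; section modulus (unit throat) S = 2 × L²/6 = 65.33 in².
Direct shear f_v = P/L_w = 15.2/28 = 0.5429 kip/in.
Moment M = P × e = 15.2 × 11 = 167.2 kip·in; bending f_b = M/S = 2.559 kip/in.
f_max = √(f_v² + f_b²) = √(0.5429² + 2.559²) = 2.616 kip/in.
r_n/Ω = (1/2.0) × 0.6 × 60 × (0.707 × 0.1875) = 2.386 kip/in → NOT adequate.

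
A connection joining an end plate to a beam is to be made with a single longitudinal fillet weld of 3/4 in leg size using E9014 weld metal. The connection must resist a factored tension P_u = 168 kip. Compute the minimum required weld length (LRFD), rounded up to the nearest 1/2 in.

L = 8 in

E90XX → F_EXX = 90 ksi.
Throat t_e = 0.707 × 0.75 = 0.5302 in.
φr_n = 0.75 × 0.6 × 90 × 0.5302 = 21.48 kip/in.
L_req = P_u / φr_n = 168 / 21.48 = 7.823 in total.
Round up → use L = 8 in.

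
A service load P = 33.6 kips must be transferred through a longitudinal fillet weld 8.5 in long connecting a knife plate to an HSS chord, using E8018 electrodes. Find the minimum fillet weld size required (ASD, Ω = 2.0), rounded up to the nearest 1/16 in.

E80XX → F_EXX = 80 ksi.
Total weld length L = 8.5 in.
Required throat t_e = P × Ω / (0.6 F_EXX × L) = 33.6 × 2.0 / (0.6 × 80 × 8.5) = 0.1647 in.
Required leg w = t_e / 0.707 = 0.233 in → use 1/4 in.

w = 1/4 in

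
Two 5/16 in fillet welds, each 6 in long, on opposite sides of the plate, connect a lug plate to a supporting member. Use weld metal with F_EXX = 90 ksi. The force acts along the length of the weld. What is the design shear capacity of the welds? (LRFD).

Effective throat t_e = 0.707 × 0.3125 = 0.2209 in.
Total length L = 12 in; A_we = 0.2209 × 12 = 2.651 in².
F_nw = 0.6 F_EXX = 0.6 × 90 = 54 ksi.
φR_n = 0.75 × 54 × 2.651 = 107.4 kips.

φR_n ≈ 107 kips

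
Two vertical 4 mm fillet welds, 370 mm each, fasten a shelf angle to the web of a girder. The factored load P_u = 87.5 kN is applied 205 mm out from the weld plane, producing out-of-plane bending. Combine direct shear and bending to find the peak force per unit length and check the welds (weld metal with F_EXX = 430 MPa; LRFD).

L_w = 2 × 370 = 740 mm; section modulus (unit throat) S = 2 × L²/6 = 45630 mm².
Direct shear f_v = P/L_w = 87.5×10³/740 = 118.2 N/mm.
Moment M = P × e = 87.5×10³ × 205 = 17938000 N·mm; bending f_b = M/S = 393.1 N/mm.
f_max = √(f_v² + f_b²) = √(118.2² + 393.1²) = 410.5 N/mm.
φr_n = 0.75 × 0.6 × 430 × (0.707 × 4) = 547.2 N/mm → adequate.

f_max ≈ 410 N/mm; adequate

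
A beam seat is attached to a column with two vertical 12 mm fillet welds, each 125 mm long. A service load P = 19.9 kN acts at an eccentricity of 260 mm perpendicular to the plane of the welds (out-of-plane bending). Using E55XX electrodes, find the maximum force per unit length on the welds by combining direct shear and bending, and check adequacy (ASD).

E55XX → F_EXX = 550 MPa.
L_w = 2 × 125 = 250 mm; section modulus (unit throat) S = 2 × L²/6 = 5208 mm².
Direct shear f_v = P/L_w = 19.9×10³/250 = 79.6 N/mm.
Moment M = P × e = 19.9×10³ × 260 = 5174000 N·mm; bending f_b = M/S = 993.4 N/mm.
f_max = √(f_v² + f_b²) = √(79.6² + 993.4²) = 996.6 N/mm.
r_n/Ω = (1/2.0) × 0.6 × 550 × (0.707 × 12) = 1400 N/mm → adequate.

f_max ≈ 997 N/mm; adequate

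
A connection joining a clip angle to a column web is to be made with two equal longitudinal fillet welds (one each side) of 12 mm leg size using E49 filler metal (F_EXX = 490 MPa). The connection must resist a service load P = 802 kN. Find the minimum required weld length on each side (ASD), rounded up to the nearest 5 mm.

L = 325 mm on each side

Throat t_e = 0.707 × 12 = 8.484 mm.
r_n/Ω = (0.6 × 490 × 8.484) / 2.0 = 1247 N/mm = 1.247 kN/mm.
L_req = P / (r_n/Ω) = 802 / 1.247 = 643.1 mm total.
Per side: 643.1 / 2 = 321.5 mm.
Round up → use L = 325 mm on each side.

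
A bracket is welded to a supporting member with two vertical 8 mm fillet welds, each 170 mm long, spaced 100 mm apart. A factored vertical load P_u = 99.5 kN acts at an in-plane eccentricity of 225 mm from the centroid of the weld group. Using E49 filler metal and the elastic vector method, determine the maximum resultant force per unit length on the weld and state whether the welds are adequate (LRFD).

E49XX → F_EXX = 490 MPa.
Total weld length L_w = 340 mm. Treat welds as unit-width lines.
Polar moment about centroid: J = 2[d³/12 + d(b/2)²] = 2[170³/12 + 170×50²] = 1669000 mm³.
Direct shear f_v = P/L_w = 99.5×10³ / 340 = 292.6 N/mm (vertical).
Torsion M = P·e = 99.5×10³ × 225 = 22388000 N·mm.
Critical point at (x, y) = (50, 85) from centroid. f_tx = M·y/J = 1140 N/mm; f_ty = M·x/J = 670.8 N/mm.
Resultant f_max = √[f_tx² + (f_v + f_ty)²] = √[1140² + (292.6 + 670.8)²] = 1493 N/mm.
Capacity per unit length: φr_n = 0.75 × 0.6 × 490 × (0.707 × 8) = 1247 N/mm.
1493 > 1247 → NOT adequate.

f_max ≈ 1490 N/mm; NOT adequate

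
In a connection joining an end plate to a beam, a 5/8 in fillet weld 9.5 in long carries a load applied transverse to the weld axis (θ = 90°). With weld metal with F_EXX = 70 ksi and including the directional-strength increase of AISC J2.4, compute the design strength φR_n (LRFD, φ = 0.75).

t_e = 0.707 × 0.625 = 0.4419 in; A_we = 0.4419 × 9.5 = 4.198 in².
Directional factor: 1.0 + 0.5 sin^1.5(90°) = 1.5.
F_nw = 0.6 × 70 × 1.5 = 63 ksi.
φR_n = 0.75 × 63 × 4.198 = 198.3 kips.

φR_n ≈ 198 kips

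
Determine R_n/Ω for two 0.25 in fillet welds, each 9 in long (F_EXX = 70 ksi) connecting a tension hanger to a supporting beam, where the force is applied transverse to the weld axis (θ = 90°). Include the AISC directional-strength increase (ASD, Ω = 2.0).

R_n/Ω ≈ 100 kips

t_e = 0.707 × 0.25 = 0.1767 in; A_we = 0.1767 × 18 = 3.181 in².
Directional factor: 1.0 + 0.5 sin^1.5(90°) = 1.5.
F_nw = 0.6 × 70 × 1.5 = 63 ksi.
R_n/Ω = (63 × 3.181) / 2.0 = 100.2 kips.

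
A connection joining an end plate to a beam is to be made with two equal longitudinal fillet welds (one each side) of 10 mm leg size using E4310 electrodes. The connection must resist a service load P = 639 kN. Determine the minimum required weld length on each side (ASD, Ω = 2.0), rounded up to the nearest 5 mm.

E43XX → F_EXX = 430 MPa.
Throat t_e = 0.707 × 10 = 7.07 mm.
r_n/Ω = (0.6 × 430 × 7.07) / 2.0 = 912 N/mm = 0.912 kN/mm.
L_req = P / (r_n/Ω) = 639 / 0.912 = 700.6 mm total.
Per side: 700.6 / 2 = 350.3 mm.
Round up → use L = 355 mm on each side.

L = 355 mm on each side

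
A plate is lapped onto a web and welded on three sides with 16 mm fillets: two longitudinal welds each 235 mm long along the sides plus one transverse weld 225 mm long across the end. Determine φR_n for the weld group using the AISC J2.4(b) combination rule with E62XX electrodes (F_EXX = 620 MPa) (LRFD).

φR_n ≈ 2330 kN

t_e = 0.707 × 16 = 11.31 mm.
R_nwl = 0.6 × 620 × 11.31 × 470 × 10⁻³ = 1978 kN (longitudinal, 2 welds).
R_nwt = 0.6 × 620 × 11.31 × 225 × 10⁻³ = 946.8 kN (transverse, base value).
(i) R_nwl + R_nwt = 2925 kN; (ii) 0.85 R_nwl + 1.5 R_nwt = 3101 kN.
R_n = max = 3101 kN [governs: (ii)]; φR_n = 2326 kN.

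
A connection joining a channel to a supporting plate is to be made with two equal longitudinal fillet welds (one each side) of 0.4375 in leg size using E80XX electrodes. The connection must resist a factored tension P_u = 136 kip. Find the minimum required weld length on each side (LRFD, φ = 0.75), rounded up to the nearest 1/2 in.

L = 6.5 in on each side

E80XX → F_EXX = 80 ksi.
Throat t_e = 0.707 × 0.4375 = 0.3093 in.
φr_n = 0.75 × 0.6 × 80 × 0.3093 = 11.14 kip/in.
L_req = P_u / φr_n = 136 / 11.14 = 12.21 in total.
Per side: 12.21 / 2 = 6.107 in.
Round up → use L = 6.5 in on each side.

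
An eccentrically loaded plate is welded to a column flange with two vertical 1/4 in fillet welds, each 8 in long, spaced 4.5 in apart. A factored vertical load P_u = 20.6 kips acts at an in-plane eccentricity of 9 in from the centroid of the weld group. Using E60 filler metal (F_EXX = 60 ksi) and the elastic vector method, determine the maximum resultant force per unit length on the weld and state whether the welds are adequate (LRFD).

Total weld length L_w = 16 in. Treat welds as unit-width lines.
Polar moment about centroid: J = 2[d³/12 + d(b/2)²] = 2[8³/12 + 8×2.25²] = 166.3 in³.
Direct shear f_v = P/L_w = 20.6 / 16 = 1.288 kip/in (vertical).
Torsion M = P·e = 20.6 × 9 = 185.4 kip·in.
Critical point at (x, y) = (2.25, 4) from centroid. f_tx = M·y/J = 4.459 kip/in; f_ty = M·x/J = 2.508 kip/in.
Resultant f_max = √[f_tx² + (f_v + f_ty)²] = √[4.459² + (1.288 + 2.508)²] = 5.855 kip/in.
Capacity per unit length: φr_n = 0.75 × 0.6 × 60 × (0.707 × 0.25) = 4.772 kip/in.
5.855 > 4.772 → NOT adequate.

f_max ≈ 5.86 kip/in; NOT adequate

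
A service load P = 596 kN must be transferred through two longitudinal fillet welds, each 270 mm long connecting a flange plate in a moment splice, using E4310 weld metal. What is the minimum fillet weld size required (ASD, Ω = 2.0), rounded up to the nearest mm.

E43XX → F_EXX = 430 MPa.
Total weld length L = 540 mm.
Required throat t_e = P × Ω / (0.6 F_EXX × L) = 596 × 2.0 / (0.6 × 430 × 540 × 10⁻³) = 8.556 mm.
Required leg w = t_e / 0.707 = 12.1 mm → use 13 mm.

w = 13 mm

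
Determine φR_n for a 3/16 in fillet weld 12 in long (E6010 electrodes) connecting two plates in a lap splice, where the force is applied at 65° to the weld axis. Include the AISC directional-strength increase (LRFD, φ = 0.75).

E60XX → F_EXX = 60 ksi.
t_e = 0.707 × 0.1875 = 0.1326 in; A_we = 0.1326 × 12 = 1.591 in².
Directional factor: 1.0 + 0.5 sin^1.5(65°) = 1.431.
F_nw = 0.6 × 60 × 1.431 = 51.53 ksi.
φR_n = 0.75 × 51.53 × 1.591 = 61.48 kip.

φR_n ≈ 61.5 kip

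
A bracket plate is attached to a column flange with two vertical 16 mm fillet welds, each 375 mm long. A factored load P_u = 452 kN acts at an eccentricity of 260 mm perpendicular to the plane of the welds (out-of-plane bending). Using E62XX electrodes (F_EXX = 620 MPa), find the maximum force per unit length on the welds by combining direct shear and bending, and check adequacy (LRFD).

f_max ≈ 2580 N/mm; adequate

L_w = 2 × 375 = 750 mm; section modulus (unit throat) S = 2 × L²/6 = 46880 mm².
Direct shear f_v = P/L_w = 452×10³/750 = 602.7 N/mm.
Moment M = P × e = 452×10³ × 260 = 117520000 N·mm; bending f_b = M/S = 2507 N/mm.
f_max = √(f_v² + f_b²) = √(602.7² + 2507²) = 2579 N/mm.
φr_n = 0.75 × 0.6 × 620 × (0.707 × 16) = 3156 N/mm → adequate.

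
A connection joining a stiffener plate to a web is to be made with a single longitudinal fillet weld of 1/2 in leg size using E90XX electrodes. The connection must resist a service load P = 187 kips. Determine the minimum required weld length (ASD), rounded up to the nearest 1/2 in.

L = 20 in

E90XX → F_EXX = 90 ksi.
Throat t_e = 0.707 × 0.5 = 0.3535 in.
r_n/Ω = (0.6 × 90 × 0.3535) / 2.0 = 9.544 kip/in.
L_req = P / (r_n/Ω) = 187 / 9.544 = 19.59 in total.
Round up → use L = 20 in.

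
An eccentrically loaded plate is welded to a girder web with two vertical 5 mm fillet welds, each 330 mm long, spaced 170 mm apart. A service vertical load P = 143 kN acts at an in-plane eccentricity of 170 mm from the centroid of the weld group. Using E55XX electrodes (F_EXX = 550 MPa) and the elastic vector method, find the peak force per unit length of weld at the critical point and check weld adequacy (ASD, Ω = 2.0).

Total weld length L_w = 660 mm. Treat welds as unit-width lines.
Polar moment about centroid: J = 2[d³/12 + d(b/2)²] = 2[330³/12 + 330×85²] = 10760000 mm³.
Direct shear f_v = P/L_w = 143×10³ / 660 = 216.7 N/mm (vertical).
Torsion M = P·e = 143×10³ × 170 = 24310000 N·mm.
Critical point at (x, y) = (85, 165) from centroid. f_tx = M·y/J = 372.9 N/mm; f_ty = M·x/J = 192.1 N/mm.
Resultant f_max = √[f_tx² + (f_v + f_ty)²] = √[372.9² + (216.7 + 192.1)²] = 553.3 N/mm.
Capacity per unit length: r_n/Ω = (1/2.0) × 0.6 × 550 × (0.707 × 5) = 583.3 N/mm.
553.3 ≤ 583.3 → adequate.

f_max ≈ 553 N/mm; adequate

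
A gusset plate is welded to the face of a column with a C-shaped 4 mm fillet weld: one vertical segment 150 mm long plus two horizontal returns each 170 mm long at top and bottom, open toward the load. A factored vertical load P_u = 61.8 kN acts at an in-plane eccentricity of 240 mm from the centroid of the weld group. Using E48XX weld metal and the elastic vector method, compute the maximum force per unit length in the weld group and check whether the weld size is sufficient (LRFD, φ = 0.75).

E48XX → F_EXX = 480 MPa.
Total weld length L_w = 490 mm. Treat welds as unit-width lines.
Centroid: x̄ = 2×170×85 / 490 = 58.98 mm from the vertical weld.
Polar moment about centroid: J = I_x + I_y = [150³/12 + 2×170×75²] + [150×58.98² + 2(170³/12 + 170×26.02²)] = 3765000 mm³.
Direct shear f_v = P/L_w = 61.8×10³ / 490 = 126.1 N/mm (vertical).
Torsion M = P·e = 61.8×10³ × 240 = 14832000 N·mm.
Critical point at (x, y) = (111, 75) from centroid. f_tx = M·y/J = 295.5 N/mm; f_ty = M·x/J = 437.4 N/mm.
Resultant f_max = √[f_tx² + (f_v + f_ty)²] = √[295.5² + (126.1 + 437.4)²] = 636.3 N/mm.
Capacity per unit length: φr_n = 0.75 × 0.6 × 480 × (0.707 × 4) = 610.8 N/mm.
636.3 > 610.8 → NOT adequate.

f_max ≈ 636 N/mm; NOT adequate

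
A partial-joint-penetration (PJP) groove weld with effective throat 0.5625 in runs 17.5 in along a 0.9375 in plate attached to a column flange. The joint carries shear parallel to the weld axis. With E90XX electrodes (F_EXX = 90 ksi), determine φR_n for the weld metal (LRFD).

Effective throat (given) t_e = 0.5625 in.
A_we = 0.5625 × 17.5 = 9.844 in².
F_nw = 0.6 F_EXX = 54 ksi.
φR_n = 0.75 × 54 × 9.844 = 398.7 kips.

φR_n ≈ 399 kips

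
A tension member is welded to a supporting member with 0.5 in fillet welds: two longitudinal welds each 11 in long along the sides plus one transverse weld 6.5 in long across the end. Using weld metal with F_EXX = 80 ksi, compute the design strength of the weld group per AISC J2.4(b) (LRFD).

φR_n ≈ 363 kips

t_e = 0.707 × 0.5 = 0.3535 in.
R_nwl = 0.6 × 80 × 0.3535 × 22 = 373.3 kips (longitudinal, 2 welds).
R_nwt = 0.6 × 80 × 0.3535 × 6.5 = 110.3 kips (transverse, base value).
(i) R_nwl + R_nwt = 483.6 kips; (ii) 0.85 R_nwl + 1.5 R_nwt = 482.7 kips.
R_n = max = 483.6 kips [governs: (i)]; φR_n = 362.7 kips.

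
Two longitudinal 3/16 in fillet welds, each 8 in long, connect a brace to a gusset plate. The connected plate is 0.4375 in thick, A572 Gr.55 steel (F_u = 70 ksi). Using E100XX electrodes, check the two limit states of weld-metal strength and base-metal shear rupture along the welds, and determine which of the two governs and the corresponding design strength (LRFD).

E100XX → F_EXX = 100 ksi.
t_e = 0.707 × 0.1875 = 0.1326 in; L = 16 in.
Weld metal: φR_n = 0.75 × 0.6 × 100 × 0.1326 × 16 = 95.45 kips.
Base metal (shear rupture): φR_n = 0.75 × 0.6 × 70 × 0.4375 × 16 = 220.5 kips.
Governing: weld metal.

φR_n ≈ 95.4 kips (weld metal governs)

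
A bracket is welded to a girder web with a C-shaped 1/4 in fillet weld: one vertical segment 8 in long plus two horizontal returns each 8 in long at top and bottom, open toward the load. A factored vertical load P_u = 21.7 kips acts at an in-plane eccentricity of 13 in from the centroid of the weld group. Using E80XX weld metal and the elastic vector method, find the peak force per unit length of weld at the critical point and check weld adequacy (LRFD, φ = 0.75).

E80XX → F_EXX = 80 ksi.
Total weld length L_w = 24 in. Treat welds as unit-width lines.
Centroid: x̄ = 2×8×4 / 24 = 2.667 in from the vertical weld.
Polar moment about centroid: J = I_x + I_y = [8³/12 + 2×8×4²] + [8×2.667² + 2(8³/12 + 8×1.333²)] = 469.3 in³.
Direct shear f_v = P/L_w = 21.7 / 24 = 0.9042 kip/in (vertical).
Torsion M = P·e = 21.7 × 13 = 282.1 kip·in.
Critical point at (x, y) = (5.333, 4) from centroid. f_tx = M·y/J = 2.404 kip/in; f_ty = M·x/J = 3.206 kip/in.
Resultant f_max = √[f_tx² + (f_v + f_ty)²] = √[2.404² + (0.9042 + 3.206)²] = 4.761 kip/in.
Capacity per unit length: φr_n = 0.75 × 0.6 × 80 × (0.707 × 0.25) = 6.363 kip/in.
4.761 ≤ 6.363 → adequate.

f_max ≈ 4.76 kip/in; adequate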